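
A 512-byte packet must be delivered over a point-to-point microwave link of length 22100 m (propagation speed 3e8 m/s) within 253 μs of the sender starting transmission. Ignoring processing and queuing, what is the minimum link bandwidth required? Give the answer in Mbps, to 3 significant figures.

22.8 Mbps

L = 4096 bits.
Propagation delay = 22100 / 300000000 = 73.6667 μs.
Transmission budget = 253 − 73.6667 = 179.333 μs.
R ≥ L / t_tx = 4096 bits / 0.000179333 s = 22.8 Mbps.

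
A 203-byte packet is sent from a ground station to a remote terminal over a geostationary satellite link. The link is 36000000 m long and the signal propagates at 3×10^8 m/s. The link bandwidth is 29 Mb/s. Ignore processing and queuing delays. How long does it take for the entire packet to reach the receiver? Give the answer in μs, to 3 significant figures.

120000 μs

L = 203 × 8 = 1624 bits.
Transmission delay = L/R = 1624 / 29000000 = 56 μs.
Propagation delay = d/s = 36000000 m / 300000000 m/s = 120000 μs.
Total = 120000 μs.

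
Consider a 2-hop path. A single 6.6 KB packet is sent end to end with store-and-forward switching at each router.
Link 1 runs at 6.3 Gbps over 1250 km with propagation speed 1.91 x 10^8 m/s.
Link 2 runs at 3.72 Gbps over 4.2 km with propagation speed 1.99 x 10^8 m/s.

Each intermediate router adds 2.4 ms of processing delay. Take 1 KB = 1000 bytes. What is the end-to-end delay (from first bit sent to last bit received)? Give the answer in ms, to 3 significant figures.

8.99 ms

L = 52800 bits.
Transmission delays (L/R per hop): 0.00838095, 0.0141935 ms; sum = 0.0225745 ms.
Propagation delays (d/s per hop): 6.5445, 0.0211055 ms; sum = 6.56561 ms.
Processing at 1 router(s): 1 × 2.4 ms = 2.4 ms.
End-to-end = 8.99 ms.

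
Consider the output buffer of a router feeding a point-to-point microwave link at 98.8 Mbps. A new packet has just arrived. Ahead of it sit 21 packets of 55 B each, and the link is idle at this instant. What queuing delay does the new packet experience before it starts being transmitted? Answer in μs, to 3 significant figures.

Each queued packet: L/R = 440/98800000 = 4.45344 μs.
21 queued → 93.5223 μs.
Queuing delay = 93.5 μs.

93.5 μs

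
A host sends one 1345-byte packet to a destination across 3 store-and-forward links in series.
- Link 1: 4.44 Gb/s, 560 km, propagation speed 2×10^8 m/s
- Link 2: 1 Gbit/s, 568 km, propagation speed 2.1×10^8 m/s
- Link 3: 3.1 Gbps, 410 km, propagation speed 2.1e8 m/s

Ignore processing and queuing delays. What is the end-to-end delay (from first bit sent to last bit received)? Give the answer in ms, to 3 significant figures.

7.47 ms

L = 1345 × 8 = 10760 bits.
Transmission delays (L/R per hop): 0.00242342, 0.01076, 0.00347097 ms; sum = 0.0166544 ms.
Propagation delays (d/s per hop): 2.8, 2.70476, 1.95238 ms; sum = 7.45714 ms.
End-to-end = 7.47 ms.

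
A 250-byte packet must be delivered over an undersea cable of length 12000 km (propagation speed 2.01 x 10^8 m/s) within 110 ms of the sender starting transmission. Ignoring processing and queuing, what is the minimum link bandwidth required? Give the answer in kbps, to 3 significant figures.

39.8 kbps

L = 2000 bits.
Propagation delay = 12000000 / 2.01e+08 = 59.7015 ms.
Transmission budget = 110 − 59.7015 = 50.2985 ms.
R ≥ L / t_tx = 2000 bits / 0.0502985 s = 39.8 kbps.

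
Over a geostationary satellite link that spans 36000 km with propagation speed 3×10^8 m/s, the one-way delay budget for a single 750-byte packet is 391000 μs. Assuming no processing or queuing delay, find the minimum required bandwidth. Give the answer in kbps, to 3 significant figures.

L = 6000 bits.
Propagation delay = 36000000 / 300000000 = 120000 μs.
Transmission budget = 391000 − 120000 = 271000 μs.
R ≥ L / t_tx = 6000 bits / 0.271 s = 22.1 kbps.

22.1 kbps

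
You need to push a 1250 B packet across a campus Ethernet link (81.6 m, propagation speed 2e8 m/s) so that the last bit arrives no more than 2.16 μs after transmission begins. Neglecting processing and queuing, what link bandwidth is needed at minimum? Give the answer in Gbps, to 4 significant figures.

5.708 Gbps

L = 10000 bits.
Propagation delay = 81.6 / 200000000 = 0.408 μs.
Transmission budget = 2.16 − 0.408 = 1.752 μs.
R ≥ L / t_tx = 10000 bits / 1.752e-06 s = 5.708 Gbps.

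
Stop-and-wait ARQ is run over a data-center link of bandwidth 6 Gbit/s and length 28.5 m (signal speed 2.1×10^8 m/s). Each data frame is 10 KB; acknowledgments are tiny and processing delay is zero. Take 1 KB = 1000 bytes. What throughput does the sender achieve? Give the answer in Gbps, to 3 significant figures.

t_tx = L/R = 80000/6000000000 = 1.33333e-05 s.
t_prop = 28.5/210000000 = 1.35714e-07 s; RTT = 2.71429e-07 s.
Cycle = t_tx + RTT = 1.36048e-05 s.
Throughput = L / cycle = 80000 / 1.36048e-05 = 5.88 Gbps.

5.88 Gbps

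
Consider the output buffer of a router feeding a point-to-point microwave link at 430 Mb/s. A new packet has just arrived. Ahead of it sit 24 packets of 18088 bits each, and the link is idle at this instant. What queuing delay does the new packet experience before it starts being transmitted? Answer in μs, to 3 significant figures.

Each queued packet: L/R = 18088/430000000 = 42.0651 μs.
24 queued → 1009.56 μs.
Queuing delay = 1010 μs.

1010 μs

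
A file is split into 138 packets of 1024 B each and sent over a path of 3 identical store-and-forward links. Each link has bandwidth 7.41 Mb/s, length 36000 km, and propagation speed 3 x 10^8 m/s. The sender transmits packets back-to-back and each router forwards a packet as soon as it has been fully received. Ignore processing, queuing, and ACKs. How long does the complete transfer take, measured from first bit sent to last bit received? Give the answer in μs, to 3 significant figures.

515000 μs

Per-hop transmission t_tx = L/R = 8192/7410000 = 1105.53 μs.
Per-hop propagation t_prop = 36000000/300000000 = 120000 μs.
Pipeline fill: first packet needs 3·t_tx to clear all hops; remaining 137 packets each add one t_tx.
Total = (3+138-1)·t_tx + 3·t_prop = 140·1105.53 + 3·120000 = 515000 μs.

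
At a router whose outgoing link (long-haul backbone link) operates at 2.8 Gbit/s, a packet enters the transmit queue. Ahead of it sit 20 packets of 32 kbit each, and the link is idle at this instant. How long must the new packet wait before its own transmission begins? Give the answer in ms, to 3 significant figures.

Each queued packet: L/R = 32000/2800000000 = 0.0114286 ms.
20 queued → 0.228571 ms.
Queuing delay = 0.229 ms.

0.229 ms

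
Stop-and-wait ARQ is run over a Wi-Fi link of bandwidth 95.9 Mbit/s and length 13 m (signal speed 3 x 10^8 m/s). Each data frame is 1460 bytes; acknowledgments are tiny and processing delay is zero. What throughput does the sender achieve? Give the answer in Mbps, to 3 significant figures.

t_tx = L/R = 11680/95900000 = 0.000121794 s.
t_prop = 13/300000000 = 4.33333e-08 s; RTT = 8.66667e-08 s.
Cycle = t_tx + RTT = 0.00012188 s.
Throughput = L / cycle = 11680 / 0.00012188 = 95.8 Mbps.

95.8 Mbps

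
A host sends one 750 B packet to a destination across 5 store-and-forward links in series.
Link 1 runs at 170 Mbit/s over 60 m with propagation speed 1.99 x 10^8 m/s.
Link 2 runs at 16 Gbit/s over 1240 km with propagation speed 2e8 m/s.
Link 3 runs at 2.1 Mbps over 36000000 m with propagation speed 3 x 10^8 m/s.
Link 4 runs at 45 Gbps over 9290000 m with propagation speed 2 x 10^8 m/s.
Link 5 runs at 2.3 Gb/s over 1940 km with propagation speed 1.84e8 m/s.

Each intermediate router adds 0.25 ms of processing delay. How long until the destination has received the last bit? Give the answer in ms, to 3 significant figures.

187 ms

L = 750 × 8 = 6000 bits.
Transmission delays (L/R per hop): 0.0352941, 0.000375, 2.85714, 0.000133333, 0.0026087 ms; sum = 2.89555 ms.
Propagation delays (d/s per hop): 0.000301508, 6.2, 120, 46.45, 10.5435 ms; sum = 183.194 ms.
Processing at 4 router(s): 4 × 0.25 ms = 1 ms.
End-to-end = 187 ms.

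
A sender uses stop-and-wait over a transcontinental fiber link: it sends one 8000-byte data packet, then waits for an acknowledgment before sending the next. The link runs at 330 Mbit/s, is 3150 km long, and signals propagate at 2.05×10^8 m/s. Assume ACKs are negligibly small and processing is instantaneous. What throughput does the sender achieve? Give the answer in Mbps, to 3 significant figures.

2.07 Mbps

t_tx = L/R = 64000/330000000 = 0.000193939 s.
t_prop = 3150000/2.05e+08 = 0.0153659 s; RTT = 0.0307317 s.
Cycle = t_tx + RTT = 0.0309256 s.
Throughput = L / cycle = 64000 / 0.0309256 = 2.07 Mbps.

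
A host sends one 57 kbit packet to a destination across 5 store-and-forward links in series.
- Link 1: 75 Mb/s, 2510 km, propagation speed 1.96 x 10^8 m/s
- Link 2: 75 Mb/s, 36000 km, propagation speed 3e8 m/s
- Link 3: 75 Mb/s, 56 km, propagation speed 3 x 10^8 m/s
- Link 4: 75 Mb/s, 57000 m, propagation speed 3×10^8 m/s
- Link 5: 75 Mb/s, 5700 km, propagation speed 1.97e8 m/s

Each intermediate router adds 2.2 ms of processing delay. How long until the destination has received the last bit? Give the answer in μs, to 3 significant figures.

L = 57000 bits.
Transmission delay per hop = L/R = 57000/75000000 = 760 μs; 5 hops → 3800 μs.
Propagation delays (d/s per hop): 12806.1, 120000, 186.667, 190, 28934 μs; sum = 162117 μs.
Processing at 4 router(s): 4 × 2.2 ms = 8800 μs.
End-to-end = 175000 μs.

175000 μs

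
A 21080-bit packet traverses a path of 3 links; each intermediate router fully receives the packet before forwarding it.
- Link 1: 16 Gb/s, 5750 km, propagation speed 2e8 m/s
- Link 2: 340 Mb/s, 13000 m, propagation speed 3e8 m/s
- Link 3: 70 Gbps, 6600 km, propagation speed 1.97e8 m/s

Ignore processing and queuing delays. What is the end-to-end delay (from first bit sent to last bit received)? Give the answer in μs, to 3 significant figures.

62400 μs

Transmission delays (L/R per hop): 1.3175, 62, 0.301143 μs; sum = 63.6186 μs.
Propagation delays (d/s per hop): 28750, 43.3333, 33502.5 μs; sum = 62295.9 μs.
End-to-end = 62400 μs.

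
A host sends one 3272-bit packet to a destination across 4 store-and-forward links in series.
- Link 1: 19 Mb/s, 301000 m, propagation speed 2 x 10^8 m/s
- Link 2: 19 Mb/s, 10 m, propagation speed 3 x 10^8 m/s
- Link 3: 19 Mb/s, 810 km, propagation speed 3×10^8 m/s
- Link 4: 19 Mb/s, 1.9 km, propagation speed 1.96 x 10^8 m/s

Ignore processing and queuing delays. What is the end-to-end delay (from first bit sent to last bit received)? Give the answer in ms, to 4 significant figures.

4.904 ms

Transmission delay per hop = L/R = 3272/19000000 = 0.172211 ms; 4 hops → 0.688842 ms.
Propagation delays (d/s per hop): 1.505, 3.33333e-05, 2.7, 0.00969388 ms; sum = 4.21473 ms.
End-to-end = 4.904 ms.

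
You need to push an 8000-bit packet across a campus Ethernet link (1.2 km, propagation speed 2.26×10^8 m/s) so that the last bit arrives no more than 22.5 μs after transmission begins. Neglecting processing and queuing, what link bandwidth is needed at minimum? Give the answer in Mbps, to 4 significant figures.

Propagation delay = 1200 / 2.26e+08 = 5.30973 μs.
Transmission budget = 22.5 − 5.30973 = 17.1903 μs.
R ≥ L / t_tx = 8000 bits / 1.71903e-05 s = 465.4 Mbps.

465.4 Mbps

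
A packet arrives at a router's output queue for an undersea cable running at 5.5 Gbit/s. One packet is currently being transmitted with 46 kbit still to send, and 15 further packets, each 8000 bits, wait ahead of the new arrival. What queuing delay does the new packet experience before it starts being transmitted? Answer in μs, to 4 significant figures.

Each queued packet: L/R = 8000/5500000000 = 1.45455 μs.
15 queued → 21.8182 μs.
Plus remaining 46000 bits of current packet: 8.36364 μs.
Queuing delay = 30.18 μs.

30.18 μs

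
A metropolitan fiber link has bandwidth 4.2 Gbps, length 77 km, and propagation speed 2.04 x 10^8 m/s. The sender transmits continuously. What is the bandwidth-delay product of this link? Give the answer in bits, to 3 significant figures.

1590000 bits

Propagation delay = 77000 / 204000000 = 0.000377451 s.
BDP = R × t_prop = 4200000000 × 0.000377451 = 1585290 bits.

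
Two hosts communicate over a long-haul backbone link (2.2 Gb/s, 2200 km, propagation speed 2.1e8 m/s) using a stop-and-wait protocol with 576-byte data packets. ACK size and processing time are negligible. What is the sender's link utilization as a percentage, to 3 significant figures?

t_tx = L/R = 4608/2200000000 = 2.09455e-06 s.
t_prop = 2200000/210000000 = 0.0104762 s; RTT = 0.0209524 s.
Cycle = t_tx + RTT = 0.0209545 s.
Utilization = t_tx / cycle = 2.09455e-06/0.0209545 = 0.0100 %.

0.0100 %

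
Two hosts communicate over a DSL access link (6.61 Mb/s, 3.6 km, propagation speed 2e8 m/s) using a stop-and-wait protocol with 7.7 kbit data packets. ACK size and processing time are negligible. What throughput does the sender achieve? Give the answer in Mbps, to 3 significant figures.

t_tx = L/R = 7700/6610000 = 0.0011649 s.
t_prop = 3600/200000000 = 1.8e-05 s; RTT = 3.6e-05 s.
Cycle = t_tx + RTT = 0.0012009 s.
Throughput = L / cycle = 7700 / 0.0012009 = 6.41 Mbps.

6.41 Mbps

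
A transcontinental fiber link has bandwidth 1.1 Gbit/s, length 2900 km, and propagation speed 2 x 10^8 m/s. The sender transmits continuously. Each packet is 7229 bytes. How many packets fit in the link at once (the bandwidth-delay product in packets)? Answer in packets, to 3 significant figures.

Propagation delay = 2900000 / 200000000 = 0.0145 s.
BDP = R × t_prop = 1100000000 × 0.0145 = 15950000 bits.
In packets of 57832 bits: 276 packets.

276 packets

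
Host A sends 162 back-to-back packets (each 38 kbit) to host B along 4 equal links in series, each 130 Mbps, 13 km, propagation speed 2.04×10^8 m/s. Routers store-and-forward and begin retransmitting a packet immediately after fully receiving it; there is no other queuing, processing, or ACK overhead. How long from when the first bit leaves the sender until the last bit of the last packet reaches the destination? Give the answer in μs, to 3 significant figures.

Per-hop transmission t_tx = L/R = 38000/130000000 = 292.308 μs.
Per-hop propagation t_prop = 13000/204000000 = 63.7255 μs.
Pipeline fill: first packet needs 4·t_tx to clear all hops; remaining 161 packets each add one t_tx.
Total = (4+162-1)·t_tx + 4·t_prop = 165·292.308 + 4·63.7255 = 48500 μs.

48500 μs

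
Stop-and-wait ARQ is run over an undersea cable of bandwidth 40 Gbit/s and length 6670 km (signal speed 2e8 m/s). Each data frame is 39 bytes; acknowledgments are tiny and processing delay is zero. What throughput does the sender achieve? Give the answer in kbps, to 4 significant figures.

t_tx = L/R = 312/40000000000 = 7.8e-09 s.
t_prop = 6670000/200000000 = 0.03335 s; RTT = 0.0667 s.
Cycle = t_tx + RTT = 0.0667 s.
Throughput = L / cycle = 312 / 0.0667 = 4.678 kbps.

4.678 kbps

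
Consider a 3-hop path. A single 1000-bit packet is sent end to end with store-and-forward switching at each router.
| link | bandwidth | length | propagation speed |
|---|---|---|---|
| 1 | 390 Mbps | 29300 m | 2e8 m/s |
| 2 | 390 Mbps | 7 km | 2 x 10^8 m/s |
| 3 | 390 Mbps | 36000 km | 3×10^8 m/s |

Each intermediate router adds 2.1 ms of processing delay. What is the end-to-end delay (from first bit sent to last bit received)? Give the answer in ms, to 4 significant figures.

124.4 ms

Transmission delay per hop = L/R = 1000/390000000 = 0.0025641 ms; 3 hops → 0.00769231 ms.
Propagation delays (d/s per hop): 0.1465, 0.035, 120 ms; sum = 120.182 ms.
Processing at 2 router(s): 2 × 2.1 ms = 4.2 ms.
End-to-end = 124.4 ms.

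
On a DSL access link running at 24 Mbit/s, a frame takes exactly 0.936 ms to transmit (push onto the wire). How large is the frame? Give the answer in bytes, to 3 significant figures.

L = R × t_tx = 24000000 b/s × 0.000936 s = 22464 bits.
In bytes: 22464 / 8 = 2810 bytes.

2810 bytes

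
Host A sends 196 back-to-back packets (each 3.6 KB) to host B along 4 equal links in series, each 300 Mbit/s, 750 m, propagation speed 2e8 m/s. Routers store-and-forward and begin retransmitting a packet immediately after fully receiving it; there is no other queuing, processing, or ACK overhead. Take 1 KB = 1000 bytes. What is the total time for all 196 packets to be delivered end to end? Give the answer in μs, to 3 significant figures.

Per-hop transmission t_tx = L/R = 28800/300000000 = 96 μs.
Per-hop propagation t_prop = 750/200000000 = 3.75 μs.
Pipeline fill: first packet needs 4·t_tx to clear all hops; remaining 195 packets each add one t_tx.
Total = (4+196-1)·t_tx + 4·t_prop = 199·96 + 4·3.75 = 19100 μs.

19100 μs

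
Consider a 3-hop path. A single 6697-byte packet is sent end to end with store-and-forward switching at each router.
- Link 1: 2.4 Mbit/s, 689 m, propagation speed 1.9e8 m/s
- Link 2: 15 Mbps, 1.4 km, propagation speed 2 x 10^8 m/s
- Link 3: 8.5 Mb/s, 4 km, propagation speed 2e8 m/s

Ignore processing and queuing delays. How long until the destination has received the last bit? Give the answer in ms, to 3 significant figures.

L = 6697 × 8 = 53576 bits.
Transmission delays (L/R per hop): 22.3233, 3.57173, 6.30306 ms; sum = 32.1981 ms.
Propagation delays (d/s per hop): 0.00362632, 0.007, 0.02 ms; sum = 0.0306263 ms.
End-to-end = 32.2 ms.

32.2 ms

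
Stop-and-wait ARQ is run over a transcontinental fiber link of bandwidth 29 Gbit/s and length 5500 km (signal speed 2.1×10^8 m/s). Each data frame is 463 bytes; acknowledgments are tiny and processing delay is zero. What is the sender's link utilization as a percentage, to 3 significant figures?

t_tx = L/R = 3704/29000000000 = 1.27724e-07 s.
t_prop = 5500000/210000000 = 0.0261905 s; RTT = 0.052381 s.
Cycle = t_tx + RTT = 0.0523811 s.
Utilization = t_tx / cycle = 1.27724e-07/0.0523811 = 0.000244 %.

0.000244 %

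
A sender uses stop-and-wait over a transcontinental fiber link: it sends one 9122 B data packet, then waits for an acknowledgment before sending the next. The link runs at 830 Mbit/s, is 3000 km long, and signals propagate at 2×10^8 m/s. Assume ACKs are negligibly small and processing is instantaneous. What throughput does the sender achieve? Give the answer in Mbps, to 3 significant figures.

2.43 Mbps

t_tx = L/R = 72976/830000000 = 8.79229e-05 s.
t_prop = 3000000/200000000 = 0.015 s; RTT = 0.03 s.
Cycle = t_tx + RTT = 0.0300879 s.
Throughput = L / cycle = 72976 / 0.0300879 = 2.43 Mbps.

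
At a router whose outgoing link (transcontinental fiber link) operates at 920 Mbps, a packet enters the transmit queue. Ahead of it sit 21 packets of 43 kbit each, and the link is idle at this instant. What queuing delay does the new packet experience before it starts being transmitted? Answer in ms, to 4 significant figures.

0.9815 ms

Each queued packet: L/R = 43000/920000000 = 0.0467391 ms.
21 queued → 0.981522 ms.
Queuing delay = 0.9815 ms.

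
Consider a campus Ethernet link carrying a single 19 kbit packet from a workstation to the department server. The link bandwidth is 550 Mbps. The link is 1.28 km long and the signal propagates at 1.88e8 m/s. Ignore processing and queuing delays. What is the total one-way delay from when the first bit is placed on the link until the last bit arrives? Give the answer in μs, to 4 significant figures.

L = 19000 bits.
Transmission delay = L/R = 19000 / 550000000 = 34.5455 μs.
Propagation delay = d/s = 1280 m / 188000000 m/s = 6.80851 μs.
Total = 41.35 μs.

41.35 μs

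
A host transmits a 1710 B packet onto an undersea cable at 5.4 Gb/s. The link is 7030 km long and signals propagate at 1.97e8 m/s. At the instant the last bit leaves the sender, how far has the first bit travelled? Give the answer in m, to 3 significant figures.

t_tx = L/R = 13680/5400000000 = 2.53333e-06 s.
Distance = s × t_tx = 197000000 × 2.53333e-06 = 499 m.

499 m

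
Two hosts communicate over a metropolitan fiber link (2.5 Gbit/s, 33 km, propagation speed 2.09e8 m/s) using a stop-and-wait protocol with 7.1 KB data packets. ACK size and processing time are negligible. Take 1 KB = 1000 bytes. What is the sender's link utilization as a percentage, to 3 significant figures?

t_tx = L/R = 56800/2500000000 = 2.272e-05 s.
t_prop = 33000/209000000 = 0.000157895 s; RTT = 0.000315789 s.
Cycle = t_tx + RTT = 0.000338509 s.
Utilization = t_tx / cycle = 2.272e-05/0.000338509 = 6.71 %.

6.71 %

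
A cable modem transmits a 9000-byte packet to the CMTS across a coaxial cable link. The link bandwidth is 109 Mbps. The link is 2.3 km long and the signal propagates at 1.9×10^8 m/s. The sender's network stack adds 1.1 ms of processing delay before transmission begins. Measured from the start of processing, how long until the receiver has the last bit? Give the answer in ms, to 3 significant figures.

L = 9000 × 8 = 72000 bits.
Transmission delay = L/R = 72000 / 109000000 = 0.66055 ms.
Propagation delay = d/s = 2300 m / 190000000 m/s = 0.0121053 ms.
Plus processing delay 1.1 ms = 1.1 ms.
Total = 1.77 ms.

1.77 ms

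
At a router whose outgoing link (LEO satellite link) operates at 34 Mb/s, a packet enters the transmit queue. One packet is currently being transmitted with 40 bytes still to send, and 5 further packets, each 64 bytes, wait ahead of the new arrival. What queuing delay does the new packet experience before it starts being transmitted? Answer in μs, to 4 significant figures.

Each queued packet: L/R = 512/34000000 = 15.0588 μs.
5 queued → 75.2941 μs.
Plus remaining 320 bits of current packet: 9.41176 μs.
Queuing delay = 84.71 μs.

84.71 μs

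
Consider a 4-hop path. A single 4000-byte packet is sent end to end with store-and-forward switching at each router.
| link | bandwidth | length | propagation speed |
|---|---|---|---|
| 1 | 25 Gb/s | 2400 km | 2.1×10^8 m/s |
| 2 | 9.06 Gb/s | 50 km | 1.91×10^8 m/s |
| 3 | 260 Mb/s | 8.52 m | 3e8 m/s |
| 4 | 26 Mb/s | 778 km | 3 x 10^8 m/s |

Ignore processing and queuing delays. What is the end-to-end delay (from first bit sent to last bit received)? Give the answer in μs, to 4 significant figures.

L = 4000 × 8 = 32000 bits.
Transmission delays (L/R per hop): 1.28, 3.53201, 123.077, 1230.77 μs; sum = 1358.66 μs.
Propagation delays (d/s per hop): 11428.6, 261.78, 0.0284, 2593.33 μs; sum = 14283.7 μs.
End-to-end = 15640 μs.

15640 μs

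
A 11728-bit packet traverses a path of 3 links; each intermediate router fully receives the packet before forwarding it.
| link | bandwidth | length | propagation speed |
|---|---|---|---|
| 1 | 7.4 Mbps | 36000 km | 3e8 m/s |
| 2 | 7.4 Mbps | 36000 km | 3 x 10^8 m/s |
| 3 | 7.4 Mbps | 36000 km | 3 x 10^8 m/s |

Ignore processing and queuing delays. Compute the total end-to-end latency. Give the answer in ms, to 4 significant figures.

Transmission delay per hop = L/R = 11728/7400000 = 1.58486 ms; 3 hops → 4.75459 ms.
Propagation delays (d/s per hop): 120, 120, 120 ms; sum = 360 ms.
End-to-end = 364.8 ms.

364.8 ms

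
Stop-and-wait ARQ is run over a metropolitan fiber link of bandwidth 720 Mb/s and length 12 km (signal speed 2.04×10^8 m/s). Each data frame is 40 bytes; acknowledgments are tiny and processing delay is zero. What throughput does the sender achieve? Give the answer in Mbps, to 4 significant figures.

t_tx = L/R = 320/720000000 = 4.44444e-07 s.
t_prop = 12000/204000000 = 5.88235e-05 s; RTT = 0.000117647 s.
Cycle = t_tx + RTT = 0.000118092 s.
Throughput = L / cycle = 320 / 0.000118092 = 2.710 Mbps.

2.710 Mbps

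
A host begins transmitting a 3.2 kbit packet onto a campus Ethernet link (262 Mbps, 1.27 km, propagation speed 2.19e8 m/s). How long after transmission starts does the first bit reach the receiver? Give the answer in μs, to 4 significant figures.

First bit experiences only propagation delay: d/s = 1270/219000000 = 5.799 μs.

5.799 μs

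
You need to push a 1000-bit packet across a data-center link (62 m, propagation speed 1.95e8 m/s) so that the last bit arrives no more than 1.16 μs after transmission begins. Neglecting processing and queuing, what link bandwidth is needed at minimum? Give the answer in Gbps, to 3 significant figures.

Propagation delay = 62 / 195000000 = 0.317949 μs.
Transmission budget = 1.16 − 0.317949 = 0.842051 μs.
R ≥ L / t_tx = 1000 bits / 8.42051e-07 s = 1.19 Gbps.

1.19 Gbps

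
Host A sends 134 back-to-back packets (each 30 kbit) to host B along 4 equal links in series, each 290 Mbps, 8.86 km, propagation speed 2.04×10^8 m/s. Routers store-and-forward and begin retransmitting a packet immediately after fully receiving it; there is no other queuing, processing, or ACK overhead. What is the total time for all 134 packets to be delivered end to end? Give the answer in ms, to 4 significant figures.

14.35 ms

Per-hop transmission t_tx = L/R = 30000/290000000 = 0.103448 ms.
Per-hop propagation t_prop = 8860/204000000 = 0.0434314 ms.
Pipeline fill: first packet needs 4·t_tx to clear all hops; remaining 133 packets each add one t_tx.
Total = (4+134-1)·t_tx + 4·t_prop = 137·0.103448 + 4·0.0434314 = 14.35 ms.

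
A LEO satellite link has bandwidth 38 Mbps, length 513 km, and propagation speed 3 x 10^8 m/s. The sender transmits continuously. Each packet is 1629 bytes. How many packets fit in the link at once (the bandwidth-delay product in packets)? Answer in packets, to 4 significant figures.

4.986 packets

Propagation delay = 513000 / 300000000 = 0.00171 s.
BDP = R × t_prop = 38000000 × 0.00171 = 64980 bits.
In packets of 13032 bits: 4.986 packets.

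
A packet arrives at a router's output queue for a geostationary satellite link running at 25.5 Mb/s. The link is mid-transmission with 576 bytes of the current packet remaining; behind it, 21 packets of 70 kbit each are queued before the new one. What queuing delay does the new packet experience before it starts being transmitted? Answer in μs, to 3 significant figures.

57800 μs

Each queued packet: L/R = 70000/25500000 = 2745.1 μs.
21 queued → 57647.1 μs.
Plus remaining 4608 bits of current packet: 180.706 μs.
Queuing delay = 57800 μs.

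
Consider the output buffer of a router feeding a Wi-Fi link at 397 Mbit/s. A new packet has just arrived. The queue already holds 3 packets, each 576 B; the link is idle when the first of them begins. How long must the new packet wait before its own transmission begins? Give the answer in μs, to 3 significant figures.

34.8 μs

Each queued packet: L/R = 4608/397000000 = 11.6071 μs.
3 queued → 34.8212 μs.
Queuing delay = 34.8 μs.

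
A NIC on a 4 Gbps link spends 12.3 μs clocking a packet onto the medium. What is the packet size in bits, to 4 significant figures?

L = R × t_tx = 4000000000 b/s × 1.23e-05 s = 49200 bits.

49200 bits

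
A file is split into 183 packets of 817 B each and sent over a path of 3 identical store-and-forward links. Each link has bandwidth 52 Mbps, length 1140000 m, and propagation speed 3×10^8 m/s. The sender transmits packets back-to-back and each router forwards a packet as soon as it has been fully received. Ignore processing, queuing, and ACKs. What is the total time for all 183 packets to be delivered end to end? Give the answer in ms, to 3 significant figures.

34.7 ms

Per-hop transmission t_tx = L/R = 6536/52000000 = 0.125692 ms.
Per-hop propagation t_prop = 1140000/300000000 = 3.8 ms.
Pipeline fill: first packet needs 3·t_tx to clear all hops; remaining 182 packets each add one t_tx.
Total = (3+183-1)·t_tx + 3·t_prop = 185·0.125692 + 3·3.8 = 34.7 ms.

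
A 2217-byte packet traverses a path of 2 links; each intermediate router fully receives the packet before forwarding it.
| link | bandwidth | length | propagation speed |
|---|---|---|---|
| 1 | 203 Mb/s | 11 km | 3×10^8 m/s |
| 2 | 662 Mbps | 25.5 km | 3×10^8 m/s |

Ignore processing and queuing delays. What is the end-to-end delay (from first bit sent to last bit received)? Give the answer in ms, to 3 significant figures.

0.236 ms

L = 2217 × 8 = 17736 bits.
Transmission delays (L/R per hop): 0.0873695, 0.0267915 ms; sum = 0.114161 ms.
Propagation delays (d/s per hop): 0.0366667, 0.085 ms; sum = 0.121667 ms.
End-to-end = 0.236 ms.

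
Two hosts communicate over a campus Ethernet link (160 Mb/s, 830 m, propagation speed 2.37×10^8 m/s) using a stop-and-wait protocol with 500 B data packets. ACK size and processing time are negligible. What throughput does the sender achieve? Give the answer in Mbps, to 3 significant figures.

t_tx = L/R = 4000/160000000 = 2.5e-05 s.
t_prop = 830/237000000 = 3.50211e-06 s; RTT = 7.00422e-06 s.
Cycle = t_tx + RTT = 3.20042e-05 s.
Throughput = L / cycle = 4000 / 3.20042e-05 = 125 Mbps.

125 Mbps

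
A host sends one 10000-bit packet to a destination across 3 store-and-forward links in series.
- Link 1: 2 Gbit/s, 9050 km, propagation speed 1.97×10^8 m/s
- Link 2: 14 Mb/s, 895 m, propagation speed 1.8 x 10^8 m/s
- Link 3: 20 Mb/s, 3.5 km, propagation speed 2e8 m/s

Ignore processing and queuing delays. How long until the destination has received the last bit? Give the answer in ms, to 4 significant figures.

Transmission delays (L/R per hop): 0.005, 0.714286, 0.5 ms; sum = 1.21929 ms.
Propagation delays (d/s per hop): 45.9391, 0.00497222, 0.0175 ms; sum = 45.9616 ms.
End-to-end = 47.18 ms.

47.18 ms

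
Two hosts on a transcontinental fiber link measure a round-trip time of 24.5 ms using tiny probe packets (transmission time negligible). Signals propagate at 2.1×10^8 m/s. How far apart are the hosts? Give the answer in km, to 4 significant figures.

One-way propagation = RTT/2 = 12.25 ms.
d = s × t = 210000000 × 0.01225 = 2573 km.

2573 km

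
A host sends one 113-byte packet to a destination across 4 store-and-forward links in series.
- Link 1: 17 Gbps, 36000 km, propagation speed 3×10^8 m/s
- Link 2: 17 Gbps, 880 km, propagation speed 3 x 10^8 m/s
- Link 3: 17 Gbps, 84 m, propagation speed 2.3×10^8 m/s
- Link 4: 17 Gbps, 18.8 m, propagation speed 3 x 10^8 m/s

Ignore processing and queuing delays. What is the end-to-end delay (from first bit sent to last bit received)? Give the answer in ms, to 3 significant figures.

123 ms

L = 113 × 8 = 904 bits.
Transmission delay per hop = L/R = 904/17000000000 = 5.31765e-05 ms; 4 hops → 0.000212706 ms.
Propagation delays (d/s per hop): 120, 2.93333, 0.000365217, 6.26667e-05 ms; sum = 122.934 ms.
End-to-end = 123 ms.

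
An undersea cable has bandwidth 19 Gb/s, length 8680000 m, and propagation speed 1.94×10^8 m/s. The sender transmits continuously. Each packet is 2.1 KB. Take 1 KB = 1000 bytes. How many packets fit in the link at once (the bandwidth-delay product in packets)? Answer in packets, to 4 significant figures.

50600 packets

Propagation delay = 8680000 / 194000000 = 0.0447423 s.
BDP = R × t_prop = 19000000000 × 0.0447423 = 850103000 bits.
In packets of 16800 bits: 50600 packets.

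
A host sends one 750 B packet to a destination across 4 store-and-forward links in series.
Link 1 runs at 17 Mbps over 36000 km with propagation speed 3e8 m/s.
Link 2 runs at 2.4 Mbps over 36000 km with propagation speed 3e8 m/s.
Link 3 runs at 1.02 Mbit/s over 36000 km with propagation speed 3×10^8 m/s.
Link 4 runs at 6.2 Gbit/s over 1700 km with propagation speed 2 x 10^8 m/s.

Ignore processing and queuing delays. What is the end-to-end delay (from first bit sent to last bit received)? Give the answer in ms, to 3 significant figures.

377 ms

L = 750 × 8 = 6000 bits.
Transmission delays (L/R per hop): 0.352941, 2.5, 5.88235, 0.000967742 ms; sum = 8.73626 ms.
Propagation delays (d/s per hop): 120, 120, 120, 8.5 ms; sum = 368.5 ms.
End-to-end = 377 ms.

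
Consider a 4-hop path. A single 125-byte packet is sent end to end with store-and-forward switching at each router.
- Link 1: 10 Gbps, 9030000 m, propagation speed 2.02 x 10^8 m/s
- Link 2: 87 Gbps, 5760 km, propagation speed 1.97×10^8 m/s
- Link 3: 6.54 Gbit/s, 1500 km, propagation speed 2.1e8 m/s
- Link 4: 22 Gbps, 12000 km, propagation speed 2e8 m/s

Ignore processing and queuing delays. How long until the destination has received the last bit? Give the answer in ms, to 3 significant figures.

141 ms

L = 125 × 8 = 1000 bits.
Transmission delays (L/R per hop): 0.0001, 1.14943e-05, 0.000152905, 4.54545e-05 ms; sum = 0.000309854 ms.
Propagation delays (d/s per hop): 44.703, 29.2386, 7.14286, 60 ms; sum = 141.084 ms.
End-to-end = 141 ms.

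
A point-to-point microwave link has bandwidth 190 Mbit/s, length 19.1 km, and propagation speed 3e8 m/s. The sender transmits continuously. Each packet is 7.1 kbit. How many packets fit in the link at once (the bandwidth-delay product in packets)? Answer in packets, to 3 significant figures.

Propagation delay = 19100 / 300000000 = 6.36667e-05 s.
BDP = R × t_prop = 190000000 × 6.36667e-05 = 12096.7 bits.
In packets of 7100 bits: 1.70 packets.

1.70 packets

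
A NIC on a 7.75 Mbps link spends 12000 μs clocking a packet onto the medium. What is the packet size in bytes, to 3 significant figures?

11600 bytes

L = R × t_tx = 7750000 b/s × 0.012 s = 93000 bits.
In bytes: 93000 / 8 = 11600 bytes.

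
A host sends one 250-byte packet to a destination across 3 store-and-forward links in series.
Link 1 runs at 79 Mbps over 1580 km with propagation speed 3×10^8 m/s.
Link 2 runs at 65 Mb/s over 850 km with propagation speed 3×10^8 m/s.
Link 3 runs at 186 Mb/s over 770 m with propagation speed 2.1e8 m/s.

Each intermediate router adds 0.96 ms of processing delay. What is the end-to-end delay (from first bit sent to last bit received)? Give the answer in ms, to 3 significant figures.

10.1 ms

L = 250 × 8 = 2000 bits.
Transmission delays (L/R per hop): 0.0253165, 0.0307692, 0.0107527 ms; sum = 0.0668384 ms.
Propagation delays (d/s per hop): 5.26667, 2.83333, 0.00366667 ms; sum = 8.10367 ms.
Processing at 2 router(s): 2 × 0.96 ms = 1.92 ms.
End-to-end = 10.1 ms.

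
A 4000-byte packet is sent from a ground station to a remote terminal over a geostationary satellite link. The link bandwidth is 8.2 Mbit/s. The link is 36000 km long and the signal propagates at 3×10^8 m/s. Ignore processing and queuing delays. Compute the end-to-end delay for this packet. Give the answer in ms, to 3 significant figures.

L = 4000 × 8 = 32000 bits.
Transmission delay = L/R = 32000 / 8.2e+06 = 3.90244 ms.
Propagation delay = d/s = 36000000 m / 300000000 m/s = 120 ms.
Total = 124 ms.

124 ms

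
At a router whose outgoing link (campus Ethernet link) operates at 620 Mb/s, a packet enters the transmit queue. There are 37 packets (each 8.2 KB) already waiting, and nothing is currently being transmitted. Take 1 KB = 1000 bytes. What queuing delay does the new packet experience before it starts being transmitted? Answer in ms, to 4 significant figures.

Each queued packet: L/R = 65600/620000000 = 0.105806 ms.
37 queued → 3.91484 ms.
Queuing delay = 3.915 ms.

3.915 ms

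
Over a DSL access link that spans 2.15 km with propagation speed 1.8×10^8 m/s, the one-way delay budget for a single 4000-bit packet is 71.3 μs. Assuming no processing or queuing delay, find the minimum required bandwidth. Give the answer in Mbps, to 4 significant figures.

67.39 Mbps

Propagation delay = 2150 / 180000000 = 11.9444 μs.
Transmission budget = 71.3 − 11.9444 = 59.3556 μs.
R ≥ L / t_tx = 4000 bits / 5.93556e-05 s = 67.39 Mbps.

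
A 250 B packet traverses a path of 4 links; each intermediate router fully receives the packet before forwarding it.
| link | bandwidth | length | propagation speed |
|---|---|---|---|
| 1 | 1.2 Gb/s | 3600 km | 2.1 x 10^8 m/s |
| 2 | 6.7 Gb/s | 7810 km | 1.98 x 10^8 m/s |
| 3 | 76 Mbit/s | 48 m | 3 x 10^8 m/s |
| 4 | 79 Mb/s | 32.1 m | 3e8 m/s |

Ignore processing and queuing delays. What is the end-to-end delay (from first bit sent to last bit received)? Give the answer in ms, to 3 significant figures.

L = 250 × 8 = 2000 bits.
Transmission delays (L/R per hop): 0.00166667, 0.000298507, 0.0263158, 0.0253165 ms; sum = 0.0535974 ms.
Propagation delays (d/s per hop): 17.1429, 39.4444, 0.00016, 0.000107 ms; sum = 56.5876 ms.
End-to-end = 56.6 ms.

56.6 ms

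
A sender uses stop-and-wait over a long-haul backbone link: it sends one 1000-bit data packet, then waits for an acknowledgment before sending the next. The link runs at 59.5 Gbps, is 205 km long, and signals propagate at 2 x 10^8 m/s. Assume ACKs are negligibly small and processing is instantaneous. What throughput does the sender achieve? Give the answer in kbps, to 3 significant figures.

488 kbps

t_tx = L/R = 1000/59500000000 = 1.68067e-08 s.
t_prop = 205000/200000000 = 0.001025 s; RTT = 0.00205 s.
Cycle = t_tx + RTT = 0.00205002 s.
Throughput = L / cycle = 1000 / 0.00205002 = 488 kbps.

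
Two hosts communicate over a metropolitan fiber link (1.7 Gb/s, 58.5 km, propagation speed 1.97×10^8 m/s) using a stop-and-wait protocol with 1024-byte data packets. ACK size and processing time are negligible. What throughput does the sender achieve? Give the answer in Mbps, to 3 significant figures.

13.7 Mbps

t_tx = L/R = 8192/1700000000 = 4.81882e-06 s.
t_prop = 58500/197000000 = 0.000296954 s; RTT = 0.000593909 s.
Cycle = t_tx + RTT = 0.000598727 s.
Throughput = L / cycle = 8192 / 0.000598727 = 13.7 Mbps.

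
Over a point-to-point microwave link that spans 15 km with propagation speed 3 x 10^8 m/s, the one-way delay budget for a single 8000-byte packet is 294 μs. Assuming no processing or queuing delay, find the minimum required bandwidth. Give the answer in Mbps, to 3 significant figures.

262 Mbps

L = 64000 bits.
Propagation delay = 15000 / 300000000 = 50 μs.
Transmission budget = 294 − 50 = 244 μs.
R ≥ L / t_tx = 64000 bits / 0.000244 s = 262 Mbps.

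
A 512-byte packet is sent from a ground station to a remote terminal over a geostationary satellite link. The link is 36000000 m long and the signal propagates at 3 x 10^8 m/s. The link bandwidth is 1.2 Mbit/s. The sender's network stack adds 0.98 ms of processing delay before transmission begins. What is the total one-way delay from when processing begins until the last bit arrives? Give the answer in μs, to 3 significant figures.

124000 μs

L = 512 × 8 = 4096 bits.
Transmission delay = L/R = 4096 / 1200000 = 3413.33 μs.
Propagation delay = d/s = 36000000 m / 300000000 m/s = 120000 μs.
Plus processing delay 0.98 ms = 980 μs.
Total = 124000 μs.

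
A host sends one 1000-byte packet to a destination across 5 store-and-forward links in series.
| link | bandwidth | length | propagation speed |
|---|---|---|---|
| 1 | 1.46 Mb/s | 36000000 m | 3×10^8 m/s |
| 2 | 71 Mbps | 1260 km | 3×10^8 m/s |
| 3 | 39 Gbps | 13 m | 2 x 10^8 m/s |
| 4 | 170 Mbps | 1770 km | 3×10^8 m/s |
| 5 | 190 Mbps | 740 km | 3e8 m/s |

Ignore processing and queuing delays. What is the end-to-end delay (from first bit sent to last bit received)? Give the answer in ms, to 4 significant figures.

138.2 ms

L = 1000 × 8 = 8000 bits.
Transmission delays (L/R per hop): 5.47945, 0.112676, 0.000205128, 0.0470588, 0.0421053 ms; sum = 5.6815 ms.
Propagation delays (d/s per hop): 120, 4.2, 6.5e-05, 5.9, 2.46667 ms; sum = 132.567 ms.
End-to-end = 138.2 ms.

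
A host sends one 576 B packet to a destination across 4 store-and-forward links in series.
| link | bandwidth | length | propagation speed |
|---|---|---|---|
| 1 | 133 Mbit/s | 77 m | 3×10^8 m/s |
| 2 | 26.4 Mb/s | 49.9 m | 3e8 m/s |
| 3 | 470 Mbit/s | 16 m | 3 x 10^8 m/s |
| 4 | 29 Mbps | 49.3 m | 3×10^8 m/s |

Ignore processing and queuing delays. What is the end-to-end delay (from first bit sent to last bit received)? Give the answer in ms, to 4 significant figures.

L = 576 × 8 = 4608 bits.
Transmission delays (L/R per hop): 0.0346466, 0.174545, 0.00980426, 0.158897 ms; sum = 0.377893 ms.
Propagation delays (d/s per hop): 0.000256667, 0.000166333, 5.33333e-05, 0.000164333 ms; sum = 0.000640667 ms.
End-to-end = 0.3785 ms.

0.3785 ms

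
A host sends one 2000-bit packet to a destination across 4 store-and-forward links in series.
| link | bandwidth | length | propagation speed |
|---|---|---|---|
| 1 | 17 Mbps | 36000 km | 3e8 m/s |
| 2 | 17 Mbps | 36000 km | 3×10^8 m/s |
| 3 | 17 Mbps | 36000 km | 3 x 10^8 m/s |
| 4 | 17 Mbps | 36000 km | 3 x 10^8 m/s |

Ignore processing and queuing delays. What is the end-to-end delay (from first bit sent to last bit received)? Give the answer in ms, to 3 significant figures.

480 ms

Transmission delay per hop = L/R = 2000/17000000 = 0.117647 ms; 4 hops → 0.470588 ms.
Propagation delays (d/s per hop): 120, 120, 120, 120 ms; sum = 480 ms.
End-to-end = 480 ms.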